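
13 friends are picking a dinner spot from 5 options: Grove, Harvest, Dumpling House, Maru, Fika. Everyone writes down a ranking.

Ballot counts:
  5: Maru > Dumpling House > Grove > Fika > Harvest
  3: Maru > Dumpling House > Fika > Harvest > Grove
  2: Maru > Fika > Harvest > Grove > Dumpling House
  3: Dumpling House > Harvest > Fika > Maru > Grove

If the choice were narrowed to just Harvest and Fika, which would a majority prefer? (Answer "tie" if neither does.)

Fika

Ballots ranking Harvest above Fika: 3.
Ballots ranking Fika above Harvest: 13 − 3 = 10.
Fika wins the head-to-head 10–3.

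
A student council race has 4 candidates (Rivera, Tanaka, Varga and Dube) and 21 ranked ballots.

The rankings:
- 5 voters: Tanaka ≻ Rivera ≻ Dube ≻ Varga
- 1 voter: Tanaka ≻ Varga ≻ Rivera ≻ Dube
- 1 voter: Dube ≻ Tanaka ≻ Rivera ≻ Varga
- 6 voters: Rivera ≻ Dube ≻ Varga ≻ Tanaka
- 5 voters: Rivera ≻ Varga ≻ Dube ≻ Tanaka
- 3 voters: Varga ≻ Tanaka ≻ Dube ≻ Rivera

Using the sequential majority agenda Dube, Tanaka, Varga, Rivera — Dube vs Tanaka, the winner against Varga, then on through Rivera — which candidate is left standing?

Rivera

Round 1: Dube vs Tanaka — 12–9, Dube advances.
Round 2: Dube vs Varga — 12–9, Dube advances.
Round 3: Dube vs Rivera — 4–17, Rivera advances.
Rivera survives the agenda.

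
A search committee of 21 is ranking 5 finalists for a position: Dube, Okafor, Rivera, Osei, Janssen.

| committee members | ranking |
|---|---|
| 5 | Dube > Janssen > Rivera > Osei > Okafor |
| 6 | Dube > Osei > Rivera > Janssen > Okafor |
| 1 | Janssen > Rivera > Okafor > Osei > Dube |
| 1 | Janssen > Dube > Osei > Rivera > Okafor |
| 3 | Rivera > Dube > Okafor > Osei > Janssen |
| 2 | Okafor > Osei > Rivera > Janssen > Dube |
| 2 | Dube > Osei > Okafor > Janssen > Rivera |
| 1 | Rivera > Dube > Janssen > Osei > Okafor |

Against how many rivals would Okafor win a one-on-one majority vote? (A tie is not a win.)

0

Okafor against each rival (21 committee members):
Okafor–Dube: Dube 18–3.
Okafor vs Rivera: Rivera, 17–4.
Okafor vs Osei: 6 to 15, Osei.
Okafor vs Janssen: 7 to 14, Janssen.
Okafor beats no one; loses to Dube, Rivera, Osei, Janssen — 0 pairwise wins.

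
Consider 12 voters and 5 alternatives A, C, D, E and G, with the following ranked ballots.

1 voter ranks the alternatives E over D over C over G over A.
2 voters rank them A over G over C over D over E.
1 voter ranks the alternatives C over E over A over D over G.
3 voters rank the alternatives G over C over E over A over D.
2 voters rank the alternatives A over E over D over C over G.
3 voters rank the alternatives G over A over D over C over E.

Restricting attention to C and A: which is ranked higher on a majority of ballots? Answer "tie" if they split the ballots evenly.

A

Ballots ranking C above A: 1 + 1 + 3 = 5.
Ballots ranking A above C: 12 − 5 = 7.
A wins the head-to-head 7–5.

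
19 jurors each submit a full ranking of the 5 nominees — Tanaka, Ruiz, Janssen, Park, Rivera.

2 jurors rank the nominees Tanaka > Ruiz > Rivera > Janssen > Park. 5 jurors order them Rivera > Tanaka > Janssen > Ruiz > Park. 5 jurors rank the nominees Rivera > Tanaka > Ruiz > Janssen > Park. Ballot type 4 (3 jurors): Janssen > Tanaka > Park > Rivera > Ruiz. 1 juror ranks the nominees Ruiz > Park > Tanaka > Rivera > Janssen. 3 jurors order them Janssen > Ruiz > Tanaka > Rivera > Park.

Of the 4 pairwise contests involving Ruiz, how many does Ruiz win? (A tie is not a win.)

Ruiz against each rival (19 jurors):
Ruiz vs Tanaka: 4 to 15, Tanaka.
Ruiz vs Janssen: Ruiz is ranked higher on 2+5+1 = 8 ballots, Janssen on 11. Janssen wins 11–8.
Ruiz–Park: Ruiz 16–3.
Ruiz vs Rivera: Ruiz is ranked higher on 2+1+3 = 6 ballots, Rivera on 13. Rivera wins 13–6.
Ruiz beats Park; loses to Tanaka, Janssen, Rivera — 1 pairwise win.

1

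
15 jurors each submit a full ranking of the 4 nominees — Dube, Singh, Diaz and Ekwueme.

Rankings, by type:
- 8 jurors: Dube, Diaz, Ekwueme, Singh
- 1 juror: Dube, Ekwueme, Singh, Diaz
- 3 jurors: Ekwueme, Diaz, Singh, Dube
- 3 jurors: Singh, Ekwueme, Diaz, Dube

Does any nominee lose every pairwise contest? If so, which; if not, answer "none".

Head-to-head results (15 jurors):
Dube vs Singh: Dube preferred on 8+1 = 9 ballots; Dube wins 9–6.
Dube vs Diaz: Dube is ranked higher on 8+1 = 9 ballots, Diaz on 6. Dube wins 9–6.
Dube–Ekwueme: Dube 9–6.
Singh vs Diaz: 4 to 11, Diaz.
Singh vs Ekwueme: Singh is ranked higher on 3 ballots, Ekwueme on 12. Ekwueme wins 12–3.
Diaz vs Ekwueme: Diaz, 8–7.
Singh loses to every other nominee — it is the Condorcet loser.

Singh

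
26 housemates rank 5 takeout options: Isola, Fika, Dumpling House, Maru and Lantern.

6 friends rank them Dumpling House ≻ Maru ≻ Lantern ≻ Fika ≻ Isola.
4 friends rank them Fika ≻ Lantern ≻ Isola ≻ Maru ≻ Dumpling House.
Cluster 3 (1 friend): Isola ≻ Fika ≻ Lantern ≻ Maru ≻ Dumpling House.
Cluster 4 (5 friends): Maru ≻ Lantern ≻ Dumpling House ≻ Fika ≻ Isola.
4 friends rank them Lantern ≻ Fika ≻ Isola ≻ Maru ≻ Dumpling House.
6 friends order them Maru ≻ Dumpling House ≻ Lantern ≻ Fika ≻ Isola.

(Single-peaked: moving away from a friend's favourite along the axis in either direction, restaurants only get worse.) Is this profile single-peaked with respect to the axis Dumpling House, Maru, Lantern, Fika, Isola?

yes

Axis positions: Dumpling House=1, Maru=2, Lantern=3, Fika=4, Isola=5.
Cluster 1 (peak Dumpling House at position 1): ranking walks positions 1-2-3-4-5, expanding outward from the peak — single-peaked.
Cluster 2 (peak Fika at position 4): ranking walks positions 4-3-5-2-1, expanding outward from the peak — single-peaked.
Cluster 3 (peak Isola at position 5): ranking walks positions 5-4-3-2-1, expanding outward from the peak — single-peaked.
Cluster 4 (peak Maru at position 2): ranking walks positions 2-3-1-4-5, expanding outward from the peak — single-peaked.
Cluster 5 (peak Lantern at position 3): ranking walks positions 3-4-5-2-1, expanding outward from the peak — single-peaked.
Cluster 6 (peak Maru at position 2): ranking walks positions 2-1-3-4-5, expanding outward from the peak — single-peaked.
Every ranking is single-peaked on this axis.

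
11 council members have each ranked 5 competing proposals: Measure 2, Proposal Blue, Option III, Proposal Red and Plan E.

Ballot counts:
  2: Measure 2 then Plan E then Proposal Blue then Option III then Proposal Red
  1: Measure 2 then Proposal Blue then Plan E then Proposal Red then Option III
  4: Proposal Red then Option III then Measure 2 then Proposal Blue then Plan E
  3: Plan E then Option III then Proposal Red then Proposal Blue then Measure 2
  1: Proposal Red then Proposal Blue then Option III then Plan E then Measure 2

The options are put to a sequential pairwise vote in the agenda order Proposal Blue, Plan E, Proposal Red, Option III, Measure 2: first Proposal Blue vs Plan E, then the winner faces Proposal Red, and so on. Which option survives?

Proposal Red

Round 1: Proposal Blue vs Plan E — 6–5, Proposal Blue advances.
Round 2: Proposal Blue vs Proposal Red — 3–8, Proposal Red advances.
Round 3: Proposal Red vs Option III — 6–5, Proposal Red advances.
Round 4: Proposal Red vs Measure 2 — 8–3, Proposal Red advances.
The agenda winner is Proposal Red.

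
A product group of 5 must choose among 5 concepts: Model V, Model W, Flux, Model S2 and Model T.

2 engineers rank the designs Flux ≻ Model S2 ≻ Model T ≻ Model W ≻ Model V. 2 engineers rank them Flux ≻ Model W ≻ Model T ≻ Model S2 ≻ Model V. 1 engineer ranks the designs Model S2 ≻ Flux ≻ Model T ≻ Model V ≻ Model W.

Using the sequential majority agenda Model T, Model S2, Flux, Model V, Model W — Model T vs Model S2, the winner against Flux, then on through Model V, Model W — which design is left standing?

Flux

Round 1: Model T vs Model S2 — 2–3, Model S2 advances.
Round 2: Model S2 vs Flux — 1–4, Flux advances.
Round 3: Flux vs Model V — 5–0, Flux advances.
Round 4: Flux vs Model W — 5–0, Flux advances.
Flux survives the agenda.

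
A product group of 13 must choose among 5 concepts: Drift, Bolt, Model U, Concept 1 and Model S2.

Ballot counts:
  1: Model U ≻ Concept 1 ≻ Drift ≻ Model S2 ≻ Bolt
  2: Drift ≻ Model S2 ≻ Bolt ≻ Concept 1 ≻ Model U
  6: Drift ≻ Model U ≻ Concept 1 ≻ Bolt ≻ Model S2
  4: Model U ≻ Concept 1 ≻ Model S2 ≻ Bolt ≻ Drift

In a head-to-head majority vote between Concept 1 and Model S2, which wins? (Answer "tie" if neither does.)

Concept 1

Ballots ranking Concept 1 above Model S2: 1 + 6 + 4 = 11.
Ballots ranking Model S2 above Concept 1: 13 − 11 = 2.
Concept 1 wins the head-to-head 11–2.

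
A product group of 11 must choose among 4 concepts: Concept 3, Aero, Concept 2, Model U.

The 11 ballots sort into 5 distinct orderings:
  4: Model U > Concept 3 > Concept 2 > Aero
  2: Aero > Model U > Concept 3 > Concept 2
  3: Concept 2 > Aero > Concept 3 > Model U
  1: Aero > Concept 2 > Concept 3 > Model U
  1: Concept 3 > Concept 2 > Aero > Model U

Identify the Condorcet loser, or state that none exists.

Pairwise majorities:
Concept 3 vs Aero: Aero, 6–5.
Concept 3 vs Concept 2: Concept 3 preferred on 4+2+1 = 7 ballots; Concept 3 wins 7–4.
Concept 3 vs Model U: 3+1+1 = 5 for Concept 3, 6 for Model U — Model U by 6–5.
Aero vs Concept 2: Aero is ranked higher on 2+1 = 3 ballots, Concept 2 on 8. Concept 2 wins 8–3.
Aero vs Model U: Aero preferred on 2+3+1+1 = 7 ballots; Aero wins 7–4.
Concept 2 vs Model U: Model U wins 6–5.
Every design wins at least one matchup (Concept 3 beats Concept 2; Aero beats Concept 3; Concept 2 beats Aero; Model U beats Concept 3), so there is no Condorcet loser.

none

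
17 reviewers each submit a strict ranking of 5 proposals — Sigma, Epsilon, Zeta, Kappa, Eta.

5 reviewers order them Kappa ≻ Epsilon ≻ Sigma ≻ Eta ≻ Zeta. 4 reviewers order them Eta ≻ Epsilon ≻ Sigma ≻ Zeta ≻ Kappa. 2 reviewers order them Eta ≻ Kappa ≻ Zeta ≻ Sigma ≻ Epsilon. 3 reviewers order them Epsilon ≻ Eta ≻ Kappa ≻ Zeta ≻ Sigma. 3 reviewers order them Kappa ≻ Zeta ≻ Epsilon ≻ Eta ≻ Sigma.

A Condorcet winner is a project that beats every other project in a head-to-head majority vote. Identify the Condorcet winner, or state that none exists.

Head-to-head results (17 reviewers):
Sigma vs Epsilon: Epsilon, 15–2.
Sigma vs Zeta: Sigma wins 9–8.
Sigma vs Kappa: Kappa wins 13–4.
Sigma vs Eta: Eta, 12–5.
Epsilon vs Zeta: Epsilon wins 12–5.
Epsilon vs Kappa: Kappa, 10–7.
Epsilon vs Eta: Epsilon, 11–6.
Zeta vs Kappa: Kappa wins 13–4.
Zeta vs Eta: Eta, 14–3.
Kappa vs Eta: Eta wins 9–8.
Each project drops at least one matchup (Sigma loses to Epsilon; Epsilon loses to Kappa; Zeta loses to Sigma; Kappa loses to Eta; Eta loses to Epsilon); the cycle Epsilon beats Eta beats Kappa beats Epsilon rules out a Condorcet winner.

none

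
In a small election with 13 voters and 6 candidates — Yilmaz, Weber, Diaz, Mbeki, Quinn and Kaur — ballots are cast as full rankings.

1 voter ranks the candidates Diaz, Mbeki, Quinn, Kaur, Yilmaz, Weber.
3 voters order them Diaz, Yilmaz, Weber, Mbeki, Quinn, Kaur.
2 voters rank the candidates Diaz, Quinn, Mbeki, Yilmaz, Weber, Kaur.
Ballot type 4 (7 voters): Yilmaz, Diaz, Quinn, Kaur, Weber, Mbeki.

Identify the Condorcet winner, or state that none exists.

Check each pair by majority over 13 ballots:
Yilmaz vs Weber: Yilmaz, 13–0.
Yilmaz vs Diaz: 7 to 6, Yilmaz.
Yilmaz vs Mbeki: Yilmaz wins 10–3.
Yilmaz–Quinn: Yilmaz 10–3.
Yilmaz–Kaur: Yilmaz 12–1.
Weber vs Diaz: 0 to 13, Diaz.
Weber vs Mbeki: 3+7 = 10 for Weber, 3 for Mbeki — Weber by 10–3.
Weber vs Quinn: Weber is ranked higher on 3 ballots, Quinn on 10. Quinn wins 10–3.
Weber vs Kaur: Kaur, 8–5.
Diaz vs Mbeki: Diaz is ranked higher on 1+3+2+7 = 13 ballots, Mbeki on 0. Diaz wins 13–0.
Diaz vs Quinn: Diaz is ranked higher on 1+3+2+7 = 13 ballots, Quinn on 0. Diaz wins 13–0.
Diaz vs Kaur: 13 to 0, Diaz.
Mbeki vs Quinn: Mbeki is ranked higher on 1+3 = 4 ballots, Quinn on 9. Quinn wins 9–4.
Mbeki vs Kaur: Kaur wins 7–6.
Quinn vs Kaur: 1+3+2+7 = 13 for Quinn, 0 for Kaur — Quinn by 13–0.
Yilmaz wins every pairwise contest, so Yilmaz is the Condorcet winner.

Yilmaz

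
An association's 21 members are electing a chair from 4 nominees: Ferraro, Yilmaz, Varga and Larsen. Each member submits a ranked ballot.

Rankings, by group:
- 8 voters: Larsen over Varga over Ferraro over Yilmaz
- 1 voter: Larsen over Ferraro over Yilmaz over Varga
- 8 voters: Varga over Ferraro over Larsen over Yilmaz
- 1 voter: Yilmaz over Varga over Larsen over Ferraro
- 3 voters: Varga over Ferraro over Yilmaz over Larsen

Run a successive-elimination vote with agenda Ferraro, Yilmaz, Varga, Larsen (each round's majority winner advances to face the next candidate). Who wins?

Varga

Round 1: Ferraro vs Yilmaz — 20–1, Ferraro advances.
Round 2: Ferraro vs Varga — 1–20, Varga advances.
Round 3: Varga vs Larsen — 12–9, Varga advances.
The agenda winner is Varga.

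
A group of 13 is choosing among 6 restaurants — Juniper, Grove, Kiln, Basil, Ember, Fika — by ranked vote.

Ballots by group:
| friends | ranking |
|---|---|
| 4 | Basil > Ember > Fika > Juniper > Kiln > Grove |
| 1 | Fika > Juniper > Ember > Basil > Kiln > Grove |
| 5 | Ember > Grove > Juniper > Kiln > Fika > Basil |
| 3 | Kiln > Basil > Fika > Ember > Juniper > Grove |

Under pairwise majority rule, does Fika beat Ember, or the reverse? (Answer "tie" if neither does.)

Ballots ranking Fika above Ember: 1 + 3 = 4.
Ballots ranking Ember above Fika: 13 − 4 = 9.
Ember wins the head-to-head 9–4.

Ember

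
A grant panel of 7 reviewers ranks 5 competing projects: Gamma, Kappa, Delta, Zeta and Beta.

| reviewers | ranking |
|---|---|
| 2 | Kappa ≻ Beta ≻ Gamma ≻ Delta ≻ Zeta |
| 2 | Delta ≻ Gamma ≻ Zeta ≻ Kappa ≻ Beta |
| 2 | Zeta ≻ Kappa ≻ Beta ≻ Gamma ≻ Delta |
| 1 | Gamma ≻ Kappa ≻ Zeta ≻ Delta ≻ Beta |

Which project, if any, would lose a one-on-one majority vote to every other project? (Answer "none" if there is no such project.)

Head-to-head results (7 reviewers):
Gamma–Kappa: Kappa 4–3.
Gamma vs Delta: Gamma preferred on 2+2+1 = 5 ballots; Gamma wins 5–2.
Gamma vs Zeta: 5 to 2, Gamma.
Gamma vs Beta: Gamma preferred on 2+1 = 3 ballots; Beta wins 4–3.
Kappa vs Delta: 5 to 2, Kappa.
Kappa vs Zeta: 2+1 = 3 for Kappa, 4 for Zeta — Zeta by 4–3.
Kappa vs Beta: Kappa wins 7–0.
Delta vs Zeta: Delta preferred on 2+2 = 4 ballots; Delta wins 4–3.
Delta vs Beta: Beta, 4–3.
Zeta vs Beta: Zeta, 5–2.
Each project has at least one pairwise win (Gamma beats Delta; Kappa beats Gamma; Delta beats Zeta; Zeta beats Kappa; Beta beats Gamma) — no Condorcet loser.

none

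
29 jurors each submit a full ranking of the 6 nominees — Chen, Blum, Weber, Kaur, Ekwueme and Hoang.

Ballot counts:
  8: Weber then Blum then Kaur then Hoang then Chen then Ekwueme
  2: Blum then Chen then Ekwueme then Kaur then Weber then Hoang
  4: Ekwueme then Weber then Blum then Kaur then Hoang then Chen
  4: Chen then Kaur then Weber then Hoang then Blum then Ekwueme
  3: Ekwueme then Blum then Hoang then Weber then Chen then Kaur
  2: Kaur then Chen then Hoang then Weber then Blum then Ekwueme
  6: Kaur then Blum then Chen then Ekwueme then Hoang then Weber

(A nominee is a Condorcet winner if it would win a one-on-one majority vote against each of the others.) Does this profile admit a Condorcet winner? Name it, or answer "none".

Head-to-head results (29 jurors):
Chen vs Blum: Blum wins 23–6.
Chen–Weber: Weber 15–14.
Chen–Kaur: Kaur 20–9.
Chen vs Ekwueme: Chen, 22–7.
Chen vs Hoang: Hoang, 15–14.
Blum vs Weber: Weber wins 18–11.
Blum–Kaur: Blum 17–12.
Blum vs Ekwueme: Blum, 22–7.
Blum–Hoang: Blum 23–6.
Weber–Kaur: Weber 15–14.
Weber vs Ekwueme: Ekwueme, 15–14.
Weber vs Hoang: Weber, 18–11.
Kaur vs Ekwueme: Kaur, 20–9.
Kaur vs Hoang: Kaur, 26–3.
Ekwueme–Hoang: Ekwueme 15–14.
Each nominee drops at least one matchup (Chen loses to Blum; Blum loses to Weber; Weber loses to Ekwueme; Kaur loses to Blum; Ekwueme loses to Chen; Hoang loses to Blum); the cycle Chen beats Ekwueme beats Weber beats Chen rules out a Condorcet winner.

none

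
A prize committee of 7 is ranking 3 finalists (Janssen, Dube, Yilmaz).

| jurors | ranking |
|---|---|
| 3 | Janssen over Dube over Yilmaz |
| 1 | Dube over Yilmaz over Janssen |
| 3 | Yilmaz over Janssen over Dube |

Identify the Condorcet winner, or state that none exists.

none

Head-to-head results (7 jurors):
Janssen–Dube: Janssen 6–1.
Janssen vs Yilmaz: 3 to 4, Yilmaz.
Dube vs Yilmaz: Dube, 4–3.
Every nominee loses at least once (Janssen loses to Yilmaz; Dube loses to Janssen; Yilmaz loses to Dube). The majority relation contains the cycle Janssen → Dube → Yilmaz → Janssen, so there is no Condorcet winner.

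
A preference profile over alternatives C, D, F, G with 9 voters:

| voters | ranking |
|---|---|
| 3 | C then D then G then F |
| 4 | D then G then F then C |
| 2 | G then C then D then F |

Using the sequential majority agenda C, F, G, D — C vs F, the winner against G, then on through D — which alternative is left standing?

Round 1: C vs F — 5–4, C advances.
Round 2: C vs G — 3–6, G advances.
Round 3: G vs D — 2–7, D advances.
The agenda winner is D.

D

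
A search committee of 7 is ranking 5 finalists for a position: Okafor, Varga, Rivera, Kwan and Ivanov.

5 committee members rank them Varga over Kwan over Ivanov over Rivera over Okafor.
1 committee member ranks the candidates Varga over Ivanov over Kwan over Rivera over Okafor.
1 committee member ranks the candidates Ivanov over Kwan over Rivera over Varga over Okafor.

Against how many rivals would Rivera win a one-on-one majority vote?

1

Rivera against each rival (7 committee members):
Rivera vs Okafor: 5+1+1 = 7 for Rivera, 0 for Okafor — Rivera by 7–0.
Rivera vs Varga: Varga wins 6–1.
Rivera vs Kwan: Kwan, 7–0.
Rivera vs Ivanov: Ivanov, 7–0.
Rivera beats Okafor; loses to Varga, Kwan, Ivanov — 1 pairwise win.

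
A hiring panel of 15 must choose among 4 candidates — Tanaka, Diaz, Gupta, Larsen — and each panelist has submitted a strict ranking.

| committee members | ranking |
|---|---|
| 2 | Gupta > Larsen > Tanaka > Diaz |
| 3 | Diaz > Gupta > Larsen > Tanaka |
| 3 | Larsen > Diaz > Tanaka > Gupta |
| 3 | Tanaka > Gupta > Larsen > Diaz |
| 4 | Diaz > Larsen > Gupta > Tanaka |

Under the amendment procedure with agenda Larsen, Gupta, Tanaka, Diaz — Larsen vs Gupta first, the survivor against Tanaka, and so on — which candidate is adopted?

Diaz

Round 1: Larsen vs Gupta — 7–8, Gupta advances.
Round 2: Gupta vs Tanaka — 9–6, Gupta advances.
Round 3: Gupta vs Diaz — 5–10, Diaz advances.
The agenda winner is Diaz.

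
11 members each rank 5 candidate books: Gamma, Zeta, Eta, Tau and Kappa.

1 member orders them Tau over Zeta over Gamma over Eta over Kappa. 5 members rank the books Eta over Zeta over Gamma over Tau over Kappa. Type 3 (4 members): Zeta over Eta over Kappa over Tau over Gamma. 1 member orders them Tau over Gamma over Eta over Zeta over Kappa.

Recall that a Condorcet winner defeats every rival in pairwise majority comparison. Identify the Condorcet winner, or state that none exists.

Eta

Pairwise majorities:
Gamma–Zeta: Zeta 10–1.
Gamma vs Eta: Eta wins 9–2.
Gamma vs Tau: Tau, 6–5.
Gamma vs Kappa: Gamma, 7–4.
Zeta vs Eta: Eta, 6–5.
Zeta vs Tau: Zeta wins 9–2.
Zeta–Kappa: Zeta 11–0.
Eta–Tau: Eta 9–2.
Eta vs Kappa: Eta, 11–0.
Tau–Kappa: Tau 7–4.
Only Eta has no losses; Eta is the Condorcet winner.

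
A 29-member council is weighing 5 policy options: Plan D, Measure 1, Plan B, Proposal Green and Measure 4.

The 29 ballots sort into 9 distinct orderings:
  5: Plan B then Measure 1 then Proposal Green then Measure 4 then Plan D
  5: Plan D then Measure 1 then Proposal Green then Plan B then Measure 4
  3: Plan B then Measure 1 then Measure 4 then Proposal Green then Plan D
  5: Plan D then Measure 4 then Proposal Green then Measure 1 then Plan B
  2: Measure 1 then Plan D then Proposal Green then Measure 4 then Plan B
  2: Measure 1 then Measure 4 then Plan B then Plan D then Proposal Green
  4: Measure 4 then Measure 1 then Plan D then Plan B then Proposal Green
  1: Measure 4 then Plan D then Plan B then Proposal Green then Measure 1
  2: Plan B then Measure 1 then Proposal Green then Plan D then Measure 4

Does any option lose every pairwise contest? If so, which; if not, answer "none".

Pairwise majorities:
Plan D–Measure 1: Measure 1 18–11.
Plan D–Plan B: Plan D 17–12.
Plan D vs Proposal Green: Plan D is ranked higher on 5+5+2+2+4+1 = 19 ballots, Proposal Green on 10. Plan D wins 19–10.
Plan D vs Measure 4: 14 to 15, Measure 4.
Measure 1 vs Plan B: Measure 1 is ranked higher on 5+5+2+2+4 = 18 ballots, Plan B on 11. Measure 1 wins 18–11.
Measure 1 vs Proposal Green: 23 to 6, Measure 1.
Measure 1 vs Measure 4: Measure 1 preferred on 5+5+3+2+2+2 = 19 ballots; Measure 1 wins 19–10.
Plan B vs Proposal Green: Plan B is ranked higher on 5+3+2+4+1+2 = 17 ballots, Proposal Green on 12. Plan B wins 17–12.
Plan B vs Measure 4: 5+5+3+2 = 15 for Plan B, 14 for Measure 4 — Plan B by 15–14.
Proposal Green–Measure 4: Measure 4 15–14.
Proposal Green is beaten in every head-to-head and is the Condorcet loser.

Proposal Green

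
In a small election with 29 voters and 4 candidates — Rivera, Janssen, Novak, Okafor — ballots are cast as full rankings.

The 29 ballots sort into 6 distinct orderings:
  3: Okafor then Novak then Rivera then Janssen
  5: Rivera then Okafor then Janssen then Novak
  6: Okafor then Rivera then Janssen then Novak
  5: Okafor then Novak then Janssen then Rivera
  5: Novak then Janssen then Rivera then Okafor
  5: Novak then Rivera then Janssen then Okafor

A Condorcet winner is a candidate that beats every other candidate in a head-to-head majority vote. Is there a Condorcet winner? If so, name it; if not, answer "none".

none

Head-to-head results (29 voters):
Rivera–Janssen: Rivera 19–10.
Rivera vs Novak: Novak, 18–11.
Rivera vs Okafor: Rivera, 15–14.
Janssen–Novak: Novak 18–11.
Janssen vs Okafor: Okafor, 19–10.
Novak–Okafor: Okafor 19–10.
Each candidate drops at least one matchup (Rivera loses to Novak; Janssen loses to Rivera; Novak loses to Okafor; Okafor loses to Rivera); the cycle Rivera → Okafor → Novak → Rivera rules out a Condorcet winner.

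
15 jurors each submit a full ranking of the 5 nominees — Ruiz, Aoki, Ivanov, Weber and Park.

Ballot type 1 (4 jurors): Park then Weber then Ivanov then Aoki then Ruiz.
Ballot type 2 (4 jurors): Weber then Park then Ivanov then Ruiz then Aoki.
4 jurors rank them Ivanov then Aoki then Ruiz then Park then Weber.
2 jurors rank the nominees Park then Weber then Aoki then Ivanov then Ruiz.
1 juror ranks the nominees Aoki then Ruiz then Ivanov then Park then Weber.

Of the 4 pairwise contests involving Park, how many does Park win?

4

Park against each rival (15 jurors):
Park vs Ruiz: Park, 10–5.
Park vs Aoki: Park preferred on 4+4+2 = 10 ballots; Park wins 10–5.
Park vs Ivanov: 10 to 5, Park.
Park vs Weber: 11 to 4, Park.
Park beats Ruiz, Aoki, Ivanov, Weber — 4 pairwise wins.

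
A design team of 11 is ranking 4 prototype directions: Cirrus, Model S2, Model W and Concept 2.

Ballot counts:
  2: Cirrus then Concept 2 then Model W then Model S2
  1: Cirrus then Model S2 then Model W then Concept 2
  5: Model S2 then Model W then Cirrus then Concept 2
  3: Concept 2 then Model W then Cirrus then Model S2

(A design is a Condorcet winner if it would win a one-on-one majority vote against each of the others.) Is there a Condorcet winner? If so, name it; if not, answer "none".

none

Check each pair by majority over 11 ballots:
Cirrus vs Model S2: Cirrus, 6–5.
Cirrus–Model W: Model W 8–3.
Cirrus vs Concept 2: Cirrus wins 8–3.
Model S2 vs Model W: 6 to 5, Model S2.
Model S2–Concept 2: Model S2 6–5.
Model W vs Concept 2: Model W, 6–5.
Every design loses at least once (Cirrus loses to Model W; Model S2 loses to Cirrus; Model W loses to Model S2; Concept 2 loses to Cirrus). The majority relation contains the cycle Cirrus > Model S2 > Model W > Cirrus, so there is no Condorcet winner.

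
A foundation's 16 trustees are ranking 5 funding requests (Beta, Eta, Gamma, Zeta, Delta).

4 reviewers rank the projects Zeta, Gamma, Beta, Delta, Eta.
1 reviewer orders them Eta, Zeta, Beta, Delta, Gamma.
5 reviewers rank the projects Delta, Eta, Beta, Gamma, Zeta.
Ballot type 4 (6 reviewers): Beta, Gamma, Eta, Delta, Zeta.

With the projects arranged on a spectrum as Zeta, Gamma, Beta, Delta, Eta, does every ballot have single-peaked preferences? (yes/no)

Axis positions: Zeta=1, Gamma=2, Beta=3, Delta=4, Eta=5.
Ballot type 1 (peak Zeta at position 1): ranking walks positions 1-2-3-4-5, expanding outward from the peak — single-peaked.
Ballot type 2: ranking walks positions 5-1-3-4-2; Zeta is ranked above Delta even though Delta lies between Zeta and the peak Eta on the axis — preferences dip and rise again. Not single-peaked.
Ballot type 3 (peak Delta at position 4): ranking walks positions 4-5-3-2-1, expanding outward from the peak — single-peaked.
Ballot type 4: ranking walks positions 3-2-5-4-1; Eta is ranked above Delta even though Delta lies between Eta and the peak Beta on the axis — preferences dip and rise again. Not single-peaked.
Ballot type 2 violates single-peakedness, so the profile is not single-peaked on this axis.

no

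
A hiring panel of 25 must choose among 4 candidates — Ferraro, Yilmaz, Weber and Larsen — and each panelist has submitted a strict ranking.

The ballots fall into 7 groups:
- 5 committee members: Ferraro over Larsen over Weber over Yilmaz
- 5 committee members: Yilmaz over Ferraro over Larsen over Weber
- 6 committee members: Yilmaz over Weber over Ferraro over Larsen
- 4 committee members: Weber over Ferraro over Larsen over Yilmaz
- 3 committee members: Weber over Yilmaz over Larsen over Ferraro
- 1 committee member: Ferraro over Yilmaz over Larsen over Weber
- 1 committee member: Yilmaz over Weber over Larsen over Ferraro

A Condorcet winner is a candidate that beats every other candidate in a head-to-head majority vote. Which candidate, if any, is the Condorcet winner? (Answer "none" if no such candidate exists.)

Head-to-head results (25 committee members):
Ferraro–Yilmaz: Yilmaz 15–10.
Ferraro vs Weber: 5+5+1 = 11 for Ferraro, 14 for Weber — Weber by 14–11.
Ferraro vs Larsen: Ferraro, 21–4.
Yilmaz–Weber: Yilmaz 13–12.
Yilmaz vs Larsen: 16 to 9, Yilmaz.
Weber vs Larsen: Weber is ranked higher on 6+4+3+1 = 14 ballots, Larsen on 11. Weber wins 14–11.
Yilmaz wins every pairwise contest, so Yilmaz is the Condorcet winner.

Yilmaz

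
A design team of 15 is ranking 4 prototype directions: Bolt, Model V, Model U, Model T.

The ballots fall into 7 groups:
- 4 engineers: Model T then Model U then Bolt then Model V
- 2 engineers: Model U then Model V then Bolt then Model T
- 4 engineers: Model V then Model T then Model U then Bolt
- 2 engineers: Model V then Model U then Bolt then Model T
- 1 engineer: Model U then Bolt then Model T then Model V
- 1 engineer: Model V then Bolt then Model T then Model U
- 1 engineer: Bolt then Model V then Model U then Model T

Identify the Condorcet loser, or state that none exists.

Bolt

Head-to-head results (15 engineers):
Bolt vs Model V: Model V wins 9–6.
Bolt vs Model U: 2 to 13, Model U.
Bolt vs Model T: Bolt preferred on 2+2+1+1+1 = 7 ballots; Model T wins 8–7.
Model V vs Model U: Model V, 8–7.
Model V vs Model T: Model V, 10–5.
Model U vs Model T: Model T, 9–6.
Only Bolt has no wins; Bolt is the Condorcet loser.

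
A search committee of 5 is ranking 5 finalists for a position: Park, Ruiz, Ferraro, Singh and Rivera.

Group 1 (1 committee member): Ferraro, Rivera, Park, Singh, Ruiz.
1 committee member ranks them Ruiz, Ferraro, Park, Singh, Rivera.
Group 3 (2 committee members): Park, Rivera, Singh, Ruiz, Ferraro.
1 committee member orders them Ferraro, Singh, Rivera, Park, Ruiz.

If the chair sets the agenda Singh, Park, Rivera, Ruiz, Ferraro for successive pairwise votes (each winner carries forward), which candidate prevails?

Ferraro

Round 1: Singh vs Park — 1–4, Park advances.
Round 2: Park vs Rivera — 3–2, Park advances.
Round 3: Park vs Ruiz — 4–1, Park advances.
Round 4: Park vs Ferraro — 2–3, Ferraro advances.
Ferraro survives the agenda.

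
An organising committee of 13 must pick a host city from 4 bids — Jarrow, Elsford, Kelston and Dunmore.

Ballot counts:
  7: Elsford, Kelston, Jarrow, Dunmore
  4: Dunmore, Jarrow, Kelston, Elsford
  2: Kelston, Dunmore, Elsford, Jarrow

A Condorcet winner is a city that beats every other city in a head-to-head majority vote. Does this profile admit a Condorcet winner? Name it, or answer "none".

Check each pair by majority over 13 ballots:
Jarrow vs Elsford: Elsford, 9–4.
Jarrow–Kelston: Kelston 9–4.
Jarrow vs Dunmore: Jarrow wins 7–6.
Elsford–Kelston: Elsford 7–6.
Elsford vs Dunmore: Elsford wins 7–6.
Kelston vs Dunmore: Kelston, 9–4.
Elsford beats each of Jarrow, Kelston, Dunmore — Elsford is the Condorcet winner.

Elsford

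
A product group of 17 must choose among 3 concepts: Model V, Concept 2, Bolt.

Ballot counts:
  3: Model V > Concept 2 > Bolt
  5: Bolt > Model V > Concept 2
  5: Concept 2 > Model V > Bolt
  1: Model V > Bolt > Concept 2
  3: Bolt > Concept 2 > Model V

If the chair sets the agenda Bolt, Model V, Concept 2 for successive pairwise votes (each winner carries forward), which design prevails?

Model V

Round 1: Bolt vs Model V — 8–9, Model V advances.
Round 2: Model V vs Concept 2 — 9–8, Model V advances.
Model V survives the agenda.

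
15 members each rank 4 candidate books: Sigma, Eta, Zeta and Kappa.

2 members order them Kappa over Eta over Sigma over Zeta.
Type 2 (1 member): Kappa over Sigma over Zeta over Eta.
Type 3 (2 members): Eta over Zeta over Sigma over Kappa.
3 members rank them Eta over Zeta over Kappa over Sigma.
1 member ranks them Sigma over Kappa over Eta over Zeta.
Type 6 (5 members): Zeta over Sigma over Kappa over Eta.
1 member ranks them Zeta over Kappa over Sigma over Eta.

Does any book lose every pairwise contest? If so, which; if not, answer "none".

Pairwise majorities:
Sigma vs Eta: Sigma wins 8–7.
Sigma vs Zeta: Zeta, 11–4.
Sigma vs Kappa: Sigma is ranked higher on 2+1+5 = 8 ballots, Kappa on 7. Sigma wins 8–7.
Eta vs Zeta: Eta is ranked higher on 2+2+3+1 = 8 ballots, Zeta on 7. Eta wins 8–7.
Eta vs Kappa: Eta preferred on 2+3 = 5 ballots; Kappa wins 10–5.
Zeta vs Kappa: 11 to 4, Zeta.
Each book has at least one pairwise win (Sigma beats Eta; Eta beats Zeta; Zeta beats Sigma; Kappa beats Eta) — no Condorcet loser.

none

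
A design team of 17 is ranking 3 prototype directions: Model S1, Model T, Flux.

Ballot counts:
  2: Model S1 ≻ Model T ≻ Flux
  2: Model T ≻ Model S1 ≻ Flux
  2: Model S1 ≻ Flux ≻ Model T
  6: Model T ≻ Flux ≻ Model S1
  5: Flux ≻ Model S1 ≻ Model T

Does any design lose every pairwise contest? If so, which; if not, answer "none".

Pairwise majorities:
Model S1 vs Model T: Model S1, 9–8.
Model S1 vs Flux: Flux wins 11–6.
Model T–Flux: Model T 10–7.
Each design has at least one pairwise win (Model S1 beats Model T; Model T beats Flux; Flux beats Model S1) — no Condorcet loser.

none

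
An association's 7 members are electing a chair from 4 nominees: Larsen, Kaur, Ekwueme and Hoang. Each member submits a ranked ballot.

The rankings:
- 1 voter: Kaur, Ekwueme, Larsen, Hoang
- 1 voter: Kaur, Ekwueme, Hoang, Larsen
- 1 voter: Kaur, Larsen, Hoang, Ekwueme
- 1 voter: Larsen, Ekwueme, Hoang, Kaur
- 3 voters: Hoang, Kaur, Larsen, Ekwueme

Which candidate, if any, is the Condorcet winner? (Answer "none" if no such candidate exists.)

Pairwise majorities:
Larsen vs Kaur: Larsen preferred on 1 ballot; Kaur wins 6–1.
Larsen vs Ekwueme: 1+1+3 = 5 for Larsen, 2 for Ekwueme — Larsen by 5–2.
Larsen vs Hoang: 1+1+1 = 3 for Larsen, 4 for Hoang — Hoang by 4–3.
Kaur vs Ekwueme: 1+1+1+3 = 6 for Kaur, 1 for Ekwueme — Kaur by 6–1.
Kaur vs Hoang: 3 to 4, Hoang.
Ekwueme vs Hoang: Ekwueme is ranked higher on 1+1+1 = 3 ballots, Hoang on 4. Hoang wins 4–3.
Hoang defeats every rival head-to-head and is the Condorcet winner.

Hoang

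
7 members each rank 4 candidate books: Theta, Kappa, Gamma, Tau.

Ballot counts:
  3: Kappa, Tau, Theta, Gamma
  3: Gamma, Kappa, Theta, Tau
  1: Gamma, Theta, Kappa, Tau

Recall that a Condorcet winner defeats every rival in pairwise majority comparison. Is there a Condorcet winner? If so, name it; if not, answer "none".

Check each pair by majority over 7 ballots:
Theta vs Kappa: Kappa, 6–1.
Theta vs Gamma: Gamma wins 4–3.
Theta vs Tau: Theta wins 4–3.
Kappa vs Gamma: Gamma wins 4–3.
Kappa–Tau: Kappa 7–0.
Gamma vs Tau: Gamma wins 4–3.
Gamma defeats every rival head-to-head and is the Condorcet winner.

Gamma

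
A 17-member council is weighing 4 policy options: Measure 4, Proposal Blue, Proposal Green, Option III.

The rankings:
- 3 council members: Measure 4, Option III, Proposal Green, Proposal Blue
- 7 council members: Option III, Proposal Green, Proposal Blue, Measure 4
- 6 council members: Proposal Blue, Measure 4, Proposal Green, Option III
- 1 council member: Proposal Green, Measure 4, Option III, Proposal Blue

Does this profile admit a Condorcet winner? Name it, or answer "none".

Check each pair by majority over 17 ballots:
Measure 4 vs Proposal Blue: Proposal Blue wins 13–4.
Measure 4–Proposal Green: Measure 4 9–8.
Measure 4 vs Option III: Measure 4 wins 10–7.
Proposal Blue vs Proposal Green: Proposal Green wins 11–6.
Proposal Blue vs Option III: Option III wins 11–6.
Proposal Green vs Option III: Option III wins 10–7.
Each option drops at least one matchup (Measure 4 loses to Proposal Blue; Proposal Blue loses to Proposal Green; Proposal Green loses to Measure 4; Option III loses to Measure 4); the cycle Measure 4 > Proposal Green > Proposal Blue > Measure 4 rules out a Condorcet winner.

none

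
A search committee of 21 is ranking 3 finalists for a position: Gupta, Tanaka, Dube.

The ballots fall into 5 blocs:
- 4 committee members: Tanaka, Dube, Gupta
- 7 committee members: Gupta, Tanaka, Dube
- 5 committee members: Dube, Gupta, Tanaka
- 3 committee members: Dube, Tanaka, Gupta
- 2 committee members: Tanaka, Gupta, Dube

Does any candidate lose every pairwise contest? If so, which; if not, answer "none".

Pairwise majorities:
Gupta vs Tanaka: Gupta, 12–9.
Gupta vs Dube: Dube, 12–9.
Tanaka vs Dube: Tanaka wins 13–8.
Each candidate has at least one pairwise win (Gupta beats Tanaka; Tanaka beats Dube; Dube beats Gupta) — no Condorcet loser.

none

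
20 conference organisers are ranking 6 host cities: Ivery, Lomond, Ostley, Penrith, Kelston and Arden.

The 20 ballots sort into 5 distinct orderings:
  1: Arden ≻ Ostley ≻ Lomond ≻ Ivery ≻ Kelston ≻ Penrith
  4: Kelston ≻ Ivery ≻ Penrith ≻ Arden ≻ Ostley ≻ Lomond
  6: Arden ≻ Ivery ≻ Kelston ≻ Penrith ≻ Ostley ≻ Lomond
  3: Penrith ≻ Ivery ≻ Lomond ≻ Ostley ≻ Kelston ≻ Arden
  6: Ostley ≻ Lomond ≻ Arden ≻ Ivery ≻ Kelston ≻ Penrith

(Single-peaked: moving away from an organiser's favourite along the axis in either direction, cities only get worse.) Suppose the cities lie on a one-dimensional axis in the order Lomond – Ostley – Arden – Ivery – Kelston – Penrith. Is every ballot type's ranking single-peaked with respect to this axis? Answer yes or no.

Axis positions: Lomond=1, Ostley=2, Arden=3, Ivery=4, Kelston=5, Penrith=6.
Ballot type 1 (peak Arden at position 3): ranking walks positions 3-2-1-4-5-6, expanding outward from the peak — single-peaked.
Ballot type 2 (peak Kelston at position 5): ranking walks positions 5-4-6-3-2-1, expanding outward from the peak — single-peaked.
Ballot type 3 (peak Arden at position 3): ranking walks positions 3-4-5-6-2-1, expanding outward from the peak — single-peaked.
Ballot type 4: ranking walks positions 6-4-1-2-5-3; Ivery is ranked above Kelston even though Kelston lies between Ivery and the peak Penrith on the axis — preferences dip and rise again. Not single-peaked.
Ballot type 5 (peak Ostley at position 2): ranking walks positions 2-1-3-4-5-6, expanding outward from the peak — single-peaked.
Ballot type 4 violates single-peakedness, so the profile is not single-peaked on this axis.

no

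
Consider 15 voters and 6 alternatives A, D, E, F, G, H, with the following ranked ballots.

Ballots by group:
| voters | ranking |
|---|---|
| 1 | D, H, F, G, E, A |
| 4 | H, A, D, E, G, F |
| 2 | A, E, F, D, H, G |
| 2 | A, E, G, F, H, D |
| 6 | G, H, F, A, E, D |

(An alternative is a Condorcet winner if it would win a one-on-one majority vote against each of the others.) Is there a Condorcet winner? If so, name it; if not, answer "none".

none

Check each pair by majority over 15 ballots:
A vs D: A wins 14–1.
A–E: A 14–1.
A–F: A 8–7.
A vs G: A, 8–7.
A vs H: H wins 11–4.
D vs E: E wins 10–5.
D vs F: F, 10–5.
D vs G: G, 8–7.
D vs H: H wins 12–3.
E–F: E 8–7.
E–G: E 8–7.
E vs H: H, 11–4.
F vs G: G, 12–3.
F vs H: H wins 11–4.
G vs H: G wins 8–7.
Every alternative loses at least once (A loses to H; D loses to A; E loses to A; F loses to A; G loses to A; H loses to G). The majority relation contains the cycle A > G > H > A, so there is no Condorcet winner.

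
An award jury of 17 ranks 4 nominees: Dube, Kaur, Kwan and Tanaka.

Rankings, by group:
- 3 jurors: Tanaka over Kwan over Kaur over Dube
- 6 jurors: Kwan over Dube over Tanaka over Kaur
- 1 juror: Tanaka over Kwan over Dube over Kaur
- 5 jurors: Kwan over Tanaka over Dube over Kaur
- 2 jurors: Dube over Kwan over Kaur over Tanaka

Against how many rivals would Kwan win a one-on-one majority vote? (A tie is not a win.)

3

Kwan against each rival (17 jurors):
Kwan vs Dube: Kwan is ranked higher on 3+6+1+5 = 15 ballots, Dube on 2. Kwan wins 15–2.
Kwan vs Kaur: 17 to 0, Kwan.
Kwan vs Tanaka: 6+5+2 = 13 for Kwan, 4 for Tanaka — Kwan by 13–4.
Kwan beats Dube, Kaur, Tanaka — 3 pairwise wins.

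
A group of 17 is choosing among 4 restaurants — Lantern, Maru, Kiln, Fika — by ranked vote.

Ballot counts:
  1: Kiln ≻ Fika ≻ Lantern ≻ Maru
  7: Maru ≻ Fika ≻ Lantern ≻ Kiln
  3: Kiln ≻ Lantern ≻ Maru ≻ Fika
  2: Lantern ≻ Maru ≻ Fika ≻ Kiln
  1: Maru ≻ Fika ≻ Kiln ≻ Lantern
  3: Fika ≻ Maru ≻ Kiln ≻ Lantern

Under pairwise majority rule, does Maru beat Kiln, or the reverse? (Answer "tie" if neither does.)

Maru

Ballots ranking Maru above Kiln: 7 + 2 + 1 + 3 = 13.
Ballots ranking Kiln above Maru: 17 − 13 = 4.
Maru wins the head-to-head 13–4.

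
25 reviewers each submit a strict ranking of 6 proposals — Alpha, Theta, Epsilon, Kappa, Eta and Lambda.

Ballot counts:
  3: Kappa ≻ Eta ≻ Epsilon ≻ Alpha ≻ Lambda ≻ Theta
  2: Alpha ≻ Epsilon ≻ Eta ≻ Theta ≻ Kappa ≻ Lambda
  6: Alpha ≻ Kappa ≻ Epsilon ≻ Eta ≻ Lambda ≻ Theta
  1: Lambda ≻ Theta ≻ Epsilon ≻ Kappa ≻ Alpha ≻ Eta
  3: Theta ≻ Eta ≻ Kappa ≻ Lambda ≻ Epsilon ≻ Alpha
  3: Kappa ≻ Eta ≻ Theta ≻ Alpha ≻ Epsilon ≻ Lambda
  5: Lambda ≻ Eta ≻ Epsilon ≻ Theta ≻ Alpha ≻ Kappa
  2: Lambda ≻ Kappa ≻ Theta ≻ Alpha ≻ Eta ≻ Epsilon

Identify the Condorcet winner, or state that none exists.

Head-to-head results (25 reviewers):
Alpha vs Theta: Alpha is ranked higher on 3+2+6 = 11 ballots, Theta on 14. Theta wins 14–11.
Alpha vs Epsilon: Alpha preferred on 2+6+3+2 = 13 ballots; Alpha wins 13–12.
Alpha vs Kappa: Alpha preferred on 2+6+5 = 13 ballots; Alpha wins 13–12.
Alpha vs Eta: Alpha is ranked higher on 2+6+1+2 = 11 ballots, Eta on 14. Eta wins 14–11.
Alpha vs Lambda: Alpha is ranked higher on 3+2+6+3 = 14 ballots, Lambda on 11. Alpha wins 14–11.
Theta vs Epsilon: Theta preferred on 1+3+3+2 = 9 ballots; Epsilon wins 16–9.
Theta vs Kappa: 11 to 14, Kappa.
Theta vs Eta: Theta preferred on 1+3+2 = 6 ballots; Eta wins 19–6.
Theta vs Lambda: Theta preferred on 2+3+3 = 8 ballots; Lambda wins 17–8.
Epsilon vs Kappa: Epsilon preferred on 2+1+5 = 8 ballots; Kappa wins 17–8.
Epsilon vs Eta: Epsilon preferred on 2+6+1 = 9 ballots; Eta wins 16–9.
Epsilon vs Lambda: 14 to 11, Epsilon.
Kappa vs Eta: Kappa preferred on 3+6+1+3+2 = 15 ballots; Kappa wins 15–10.
Kappa vs Lambda: 3+2+6+3+3 = 17 for Kappa, 8 for Lambda — Kappa by 17–8.
Eta vs Lambda: Eta is ranked higher on 3+2+6+3+3 = 17 ballots, Lambda on 8. Eta wins 17–8.
Every project loses at least once (Alpha loses to Theta; Theta loses to Epsilon; Epsilon loses to Alpha; Kappa loses to Alpha; Eta loses to Kappa; Lambda loses to Alpha). The majority relation contains the cycle Alpha beats Epsilon beats Theta beats Alpha, so there is no Condorcet winner.

none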